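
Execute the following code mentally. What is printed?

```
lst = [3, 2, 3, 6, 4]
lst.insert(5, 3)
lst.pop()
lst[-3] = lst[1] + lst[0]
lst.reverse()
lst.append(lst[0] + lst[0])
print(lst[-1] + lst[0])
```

insert 3 at 5 → [3, 2, 3, 6, 4, 3]
pop() removes 3 → [3, 2, 3, 6, 4]
lst[-3] = lst[1]+lst[0] = 2+3 = 5 → [3, 2, 5, 6, 4]
reverse → [4, 6, 5, 2, 3]
append lst[0]+lst[0] = 4+4 = 8 → [4, 6, 5, 2, 3, 8]
lst[-1]+lst[0] = 8+4 = 12

12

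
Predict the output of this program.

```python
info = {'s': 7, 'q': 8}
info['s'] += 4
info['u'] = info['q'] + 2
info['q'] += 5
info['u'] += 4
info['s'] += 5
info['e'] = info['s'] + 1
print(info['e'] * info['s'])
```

272

info['s'] = 7+4 = 11 → {'s': 11, 'q': 8}
info['u'] = info['q']+2 = 10 → {'s': 11, 'q': 8, 'u': 10}
info['q'] = 8+5 = 13 → {'s': 11, 'q': 13, 'u': 10}
info['u'] = 10+4 = 14 → {'s': 11, 'q': 13, 'u': 14}
info['s'] = 11+5 = 16 → {'s': 16, 'q': 13, 'u': 14}
info['e'] = info['s']+1 = 17 → {'s': 16, 'q': 13, 'u': 14, 'e': 17}
info['e']*info['s'] = 17*16 = 272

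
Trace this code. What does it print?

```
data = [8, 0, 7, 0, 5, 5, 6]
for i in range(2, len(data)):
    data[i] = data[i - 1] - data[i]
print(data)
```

i=2: data[2] = 0-7 = -7 → [8, 0, -7, 0, 5, 5, 6]
i=3: data[3] = (-7)-0 = -7 → [8, 0, -7, -7, 5, 5, 6]
i=4: data[4] = (-7)-5 = -12 → [8, 0, -7, -7, -12, 5, 6]
i=5: data[5] = (-12)-5 = -17 → [8, 0, -7, -7, -12, -17, 6]
i=6: data[6] = (-17)-6 = -23 → [8, 0, -7, -7, -12, -17, -23]

[8, 0, -7, -7, -12, -17, -23]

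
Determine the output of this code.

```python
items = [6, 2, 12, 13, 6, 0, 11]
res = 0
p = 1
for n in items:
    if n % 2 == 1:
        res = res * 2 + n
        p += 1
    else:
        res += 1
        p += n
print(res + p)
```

n=6: not odd, res = 0+1 = 1; p=7
n=2: not odd, res = 1+1 = 2; p=9
n=12: not odd, res = 2+1 = 3; p=21
n=13: odd, res = 3*2+13 = 19; p=22
n=6: not odd, res = 19+1 = 20; p=28
n=0: not odd, res = 20+1 = 21; p=28
n=11: odd, res = 21*2+11 = 53; p=29
res+p = 53+29 = 82

82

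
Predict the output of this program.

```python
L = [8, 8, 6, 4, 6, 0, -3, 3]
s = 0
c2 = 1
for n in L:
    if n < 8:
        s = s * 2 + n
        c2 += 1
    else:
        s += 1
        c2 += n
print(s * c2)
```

9867

n=8: not <8, s = 0+1 = 1; c2=9
n=8: not <8, s = 1+1 = 2; c2=17
n=6: <8, s = 2*2+6 = 10; c2=18
n=4: <8, s = 10*2+4 = 24; c2=19
n=6: <8, s = 24*2+6 = 54; c2=20
n=0: <8, s = 54*2+0 = 108; c2=21
n=-3: <8, s = 108*2+(-3) = 213; c2=22
n=3: <8, s = 213*2+3 = 429; c2=23
s*c2 = 429*23 = 9867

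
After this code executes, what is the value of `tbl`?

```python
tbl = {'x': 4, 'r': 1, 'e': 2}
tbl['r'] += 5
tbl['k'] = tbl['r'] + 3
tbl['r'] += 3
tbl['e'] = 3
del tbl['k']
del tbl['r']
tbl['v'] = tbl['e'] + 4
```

tbl['r'] = 1+5 = 6 → {'x': 4, 'r': 6, 'e': 2}
tbl['k'] = tbl['r']+3 = 9 → {'x': 4, 'r': 6, 'e': 2, 'k': 9}
tbl['r'] = 6+3 = 9 → {'x': 4, 'r': 9, 'e': 2, 'k': 9}
tbl['e'] = 3 → {'x': 4, 'r': 9, 'e': 3, 'k': 9}
del 'k' → {'x': 4, 'r': 9, 'e': 3}
del 'r' → {'x': 4, 'e': 3}
tbl['v'] = tbl['e']+4 = 7 → {'x': 4, 'e': 3, 'v': 7}

{'x': 4, 'e': 3, 'v': 7}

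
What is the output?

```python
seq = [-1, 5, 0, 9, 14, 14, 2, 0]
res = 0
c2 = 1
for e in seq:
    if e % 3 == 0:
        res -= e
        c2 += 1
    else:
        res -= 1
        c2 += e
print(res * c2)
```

-532

e=-1: not %3==0, res = 0-1 = -1; c2=0
e=5: not %3==0, res = (-1)-1 = -2; c2=5
e=0: %3==0, res = (-2)-0 = -2; c2=6
e=9: %3==0, res = (-2)-9 = -11; c2=7
e=14: not %3==0, res = (-11)-1 = -12; c2=21
e=14: not %3==0, res = (-12)-1 = -13; c2=35
e=2: not %3==0, res = (-13)-1 = -14; c2=37
e=0: %3==0, res = (-14)-0 = -14; c2=38
res*c2 = (-14)*38 = -532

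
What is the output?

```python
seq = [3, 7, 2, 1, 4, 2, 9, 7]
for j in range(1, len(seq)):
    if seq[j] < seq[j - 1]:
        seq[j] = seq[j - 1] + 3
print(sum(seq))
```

115

j=1: 7>=3, unchanged → [3, 7, 2, 1, 4, 2, 9, 7]
j=2: 2<7, seq[2] = 7+3 = 10 → [3, 7, 10, 1, 4, 2, 9, 7]
j=3: 1<10, seq[3] = 10+3 = 13 → [3, 7, 10, 13, 4, 2, 9, 7]
j=4: 4<13, seq[4] = 13+3 = 16 → [3, 7, 10, 13, 16, 2, 9, 7]
j=5: 2<16, seq[5] = 16+3 = 19 → [3, 7, 10, 13, 16, 19, 9, 7]
j=6: 9<19, seq[6] = 19+3 = 22 → [3, 7, 10, 13, 16, 19, 22, 7]
j=7: 7<22, seq[7] = 22+3 = 25 → [3, 7, 10, 13, 16, 19, 22, 25]
sum = 115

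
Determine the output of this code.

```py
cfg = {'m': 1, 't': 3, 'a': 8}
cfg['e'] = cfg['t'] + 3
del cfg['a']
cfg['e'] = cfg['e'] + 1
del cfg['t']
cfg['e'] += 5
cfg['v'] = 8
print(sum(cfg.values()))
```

cfg['e'] = cfg['t']+3 = 6 → {'m': 1, 't': 3, 'a': 8, 'e': 6}
del 'a' → {'m': 1, 't': 3, 'e': 6}
cfg['e'] = cfg['e']+1 = 7 → {'m': 1, 't': 3, 'e': 7}
del 't' → {'m': 1, 'e': 7}
cfg['e'] = 7+5 = 12 → {'m': 1, 'e': 12}
cfg['v'] = 8 → {'m': 1, 'e': 12, 'v': 8}
sum of values = 21

21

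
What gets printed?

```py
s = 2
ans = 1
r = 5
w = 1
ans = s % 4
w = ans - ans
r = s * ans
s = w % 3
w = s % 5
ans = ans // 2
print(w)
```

ans = 2%4 = 2
w = 2-2 = 0
r = 2*2 = 4
s = 0%3 = 0
w = 0%5 = 0
ans = 2//2 = 1

0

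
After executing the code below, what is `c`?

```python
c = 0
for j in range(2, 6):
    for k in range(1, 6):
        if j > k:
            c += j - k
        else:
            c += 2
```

j=2,k=1: 2>1, c = 0+1 = 1
j=2,k=2: not 2>2, c = 1+2 = 3
j=2,k=3: not 2>3, c = 3+2 = 5
j=2,k=4: not 2>4, c = 5+2 = 7
j=2,k=5: not 2>5, c = 7+2 = 9
j=3,k=1: 3>1, c = 9+2 = 11
j=3,k=2: 3>2, c = 11+1 = 12
j=3,k=3: not 3>3, c = 12+2 = 14
j=3,k=4: not 3>4, c = 14+2 = 16
j=3,k=5: not 3>5, c = 16+2 = 18
j=4,k=1: 4>1, c = 18+3 = 21
j=4,k=2: 4>2, c = 21+2 = 23
j=4,k=3: 4>3, c = 23+1 = 24
j=4,k=4: not 4>4, c = 24+2 = 26
j=4,k=5: not 4>5, c = 26+2 = 28
j=5,k=1: 5>1, c = 28+4 = 32
j=5,k=2: 5>2, c = 32+3 = 35
j=5,k=3: 5>3, c = 35+2 = 37
j=5,k=4: 5>4, c = 37+1 = 38
j=5,k=5: not 5>5, c = 38+2 = 40

40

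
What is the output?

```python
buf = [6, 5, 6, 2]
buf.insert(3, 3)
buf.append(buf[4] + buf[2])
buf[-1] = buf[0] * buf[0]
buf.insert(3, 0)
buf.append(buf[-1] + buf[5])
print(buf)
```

insert 3 at 3 → [6, 5, 6, 3, 2]
append buf[4]+buf[2] = 2+6 = 8 → [6, 5, 6, 3, 2, 8]
buf[-1] = buf[0]*buf[0] = 6*6 = 36 → [6, 5, 6, 3, 2, 36]
insert 0 at 3 → [6, 5, 6, 0, 3, 2, 36]
append buf[-1]+buf[5] = 36+2 = 38 → [6, 5, 6, 0, 3, 2, 36, 38]

[6, 5, 6, 0, 3, 2, 36, 38]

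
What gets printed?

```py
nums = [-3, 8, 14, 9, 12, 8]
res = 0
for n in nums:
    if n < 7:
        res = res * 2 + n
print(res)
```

-3

n=-3: <7, res = 0*2+(-3) = -3
n=8: not <7
n=14: not <7
n=9: not <7
n=12: not <7
n=8: not <7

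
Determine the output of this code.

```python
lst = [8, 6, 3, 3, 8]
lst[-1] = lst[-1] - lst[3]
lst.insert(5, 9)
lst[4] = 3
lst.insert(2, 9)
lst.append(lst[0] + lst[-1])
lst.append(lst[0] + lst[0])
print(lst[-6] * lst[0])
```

lst[-1] = lst[-1]-lst[3] = 8-3 = 5 → [8, 6, 3, 3, 5]
insert 9 at 5 → [8, 6, 3, 3, 5, 9]
lst[4] = 3 → [8, 6, 3, 3, 3, 9]
insert 9 at 2 → [8, 6, 9, 3, 3, 3, 9]
append lst[0]+lst[-1] = 8+9 = 17 → [8, 6, 9, 3, 3, 3, 9, 17]
append lst[0]+lst[0] = 8+8 = 16 → [8, 6, 9, 3, 3, 3, 9, 17, 16]
lst[-6]*lst[0] = 3*8 = 24

24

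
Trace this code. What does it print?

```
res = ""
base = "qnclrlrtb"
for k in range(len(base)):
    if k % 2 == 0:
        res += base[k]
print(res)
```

qcrrb

k=0: add 'q' → 'q'
k=1: skip
k=2: add 'c' → 'qc'
k=3: skip
k=4: add 'r' → 'qcr'
k=5: skip
k=6: add 'r' → 'qcrr'
k=7: skip
k=8: add 'b' → 'qcrrb'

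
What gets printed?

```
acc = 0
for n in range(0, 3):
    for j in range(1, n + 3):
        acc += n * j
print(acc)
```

26

n=0,j=1: acc = 0+0 = 0
n=0,j=2: acc = 0+0 = 0
n=1,j=1: acc = 0+1 = 1
n=1,j=2: acc = 1+2 = 3
n=1,j=3: acc = 3+3 = 6
n=2,j=1: acc = 6+2 = 8
n=2,j=2: acc = 8+4 = 12
n=2,j=3: acc = 12+6 = 18
n=2,j=4: acc = 18+8 = 26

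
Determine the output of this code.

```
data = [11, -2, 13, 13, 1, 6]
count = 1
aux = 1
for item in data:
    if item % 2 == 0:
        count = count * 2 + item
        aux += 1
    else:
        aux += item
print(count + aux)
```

47

item=11: not even; aux=12
item=-2: even, count = 1*2+(-2) = 0; aux=13
item=13: not even; aux=26
item=13: not even; aux=39
item=1: not even; aux=40
item=6: even, count = 0*2+6 = 6; aux=41
count+aux = 6+41 = 47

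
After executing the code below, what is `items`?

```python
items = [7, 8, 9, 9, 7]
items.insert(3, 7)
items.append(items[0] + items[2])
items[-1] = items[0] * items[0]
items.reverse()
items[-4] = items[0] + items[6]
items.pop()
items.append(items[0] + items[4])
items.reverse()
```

insert 7 at 3 → [7, 8, 9, 7, 9, 7]
append items[0]+items[2] = 7+9 = 16 → [7, 8, 9, 7, 9, 7, 16]
items[-1] = items[0]*items[0] = 7*7 = 49 → [7, 8, 9, 7, 9, 7, 49]
reverse → [49, 7, 9, 7, 9, 8, 7]
items[-4] = items[0]+items[6] = 49+7 = 56 → [49, 7, 9, 56, 9, 8, 7]
pop() removes 7 → [49, 7, 9, 56, 9, 8]
append items[0]+items[4] = 49+9 = 58 → [49, 7, 9, 56, 9, 8, 58]
reverse → [58, 8, 9, 56, 9, 7, 49]

[58, 8, 9, 56, 9, 7, 49]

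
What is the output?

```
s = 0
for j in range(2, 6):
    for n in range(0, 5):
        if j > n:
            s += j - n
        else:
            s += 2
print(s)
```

46

j=2,n=0: 2>0, s = 0+2 = 2
j=2,n=1: 2>1, s = 2+1 = 3
j=2,n=2: not 2>2, s = 3+2 = 5
j=2,n=3: not 2>3, s = 5+2 = 7
j=2,n=4: not 2>4, s = 7+2 = 9
j=3,n=0: 3>0, s = 9+3 = 12
j=3,n=1: 3>1, s = 12+2 = 14
j=3,n=2: 3>2, s = 14+1 = 15
j=3,n=3: not 3>3, s = 15+2 = 17
j=3,n=4: not 3>4, s = 17+2 = 19
j=4,n=0: 4>0, s = 19+4 = 23
j=4,n=1: 4>1, s = 23+3 = 26
j=4,n=2: 4>2, s = 26+2 = 28
j=4,n=3: 4>3, s = 28+1 = 29
j=4,n=4: not 4>4, s = 29+2 = 31
j=5,n=0: 5>0, s = 31+5 = 36
j=5,n=1: 5>1, s = 36+4 = 40
j=5,n=2: 5>2, s = 40+3 = 43
j=5,n=3: 5>3, s = 43+2 = 45
j=5,n=4: 5>4, s = 45+1 = 46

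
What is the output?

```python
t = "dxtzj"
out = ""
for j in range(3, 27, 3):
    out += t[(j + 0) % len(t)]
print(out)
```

zxjtdzxj

j=3: add t[3]='z' → 'z'
j=6: add t[1]='x' → 'zx'
j=9: add t[4]='j' → 'zxj'
j=12: add t[2]='t' → 'zxjt'
j=15: add t[0]='d' → 'zxjtd'
j=18: add t[3]='z' → 'zxjtdz'
j=21: add t[1]='x' → 'zxjtdzx'
j=24: add t[4]='j' → 'zxjtdzxj'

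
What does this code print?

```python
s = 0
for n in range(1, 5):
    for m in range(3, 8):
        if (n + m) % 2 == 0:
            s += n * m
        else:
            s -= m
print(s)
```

70

n=1,m=3: even sum, s = 0+3 = 3
n=1,m=4: odd sum, s = 3-4 = -1
n=1,m=5: even sum, s = (-1)+5 = 4
n=1,m=6: odd sum, s = 4-6 = -2
n=1,m=7: even sum, s = (-2)+7 = 5
n=2,m=3: odd sum, s = 5-3 = 2
n=2,m=4: even sum, s = 2+8 = 10
n=2,m=5: odd sum, s = 10-5 = 5
n=2,m=6: even sum, s = 5+12 = 17
n=2,m=7: odd sum, s = 17-7 = 10
n=3,m=3: even sum, s = 10+9 = 19
n=3,m=4: odd sum, s = 19-4 = 15
n=3,m=5: even sum, s = 15+15 = 30
n=3,m=6: odd sum, s = 30-6 = 24
n=3,m=7: even sum, s = 24+21 = 45
n=4,m=3: odd sum, s = 45-3 = 42
n=4,m=4: even sum, s = 42+16 = 58
n=4,m=5: odd sum, s = 58-5 = 53
n=4,m=6: even sum, s = 53+24 = 77
n=4,m=7: odd sum, s = 77-7 = 70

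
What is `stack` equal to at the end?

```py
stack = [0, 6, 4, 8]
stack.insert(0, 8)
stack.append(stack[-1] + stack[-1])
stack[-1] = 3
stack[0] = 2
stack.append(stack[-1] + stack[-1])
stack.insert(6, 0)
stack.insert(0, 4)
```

insert 8 at 0 → [8, 0, 6, 4, 8]
append stack[-1]+stack[-1] = 8+8 = 16 → [8, 0, 6, 4, 8, 16]
stack[-1] = 3 → [8, 0, 6, 4, 8, 3]
stack[0] = 2 → [2, 0, 6, 4, 8, 3]
append stack[-1]+stack[-1] = 3+3 = 6 → [2, 0, 6, 4, 8, 3, 6]
insert 0 at 6 → [2, 0, 6, 4, 8, 3, 0, 6]
insert 4 at 0 → [4, 2, 0, 6, 4, 8, 3, 0, 6]

[4, 2, 0, 6, 4, 8, 3, 0, 6]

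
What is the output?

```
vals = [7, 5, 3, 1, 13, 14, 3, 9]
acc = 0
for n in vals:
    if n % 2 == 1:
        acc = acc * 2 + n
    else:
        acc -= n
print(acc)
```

n=7: odd, acc = 0*2+7 = 7
n=5: odd, acc = 7*2+5 = 19
n=3: odd, acc = 19*2+3 = 41
n=1: odd, acc = 41*2+1 = 83
n=13: odd, acc = 83*2+13 = 179
n=14: not odd, acc = 179-14 = 165
n=3: odd, acc = 165*2+3 = 333
n=9: odd, acc = 333*2+9 = 675

675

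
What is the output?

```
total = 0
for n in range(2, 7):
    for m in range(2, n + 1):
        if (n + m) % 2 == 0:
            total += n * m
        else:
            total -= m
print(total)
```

n=2,m=2: even sum, total = 0+4 = 4
n=3,m=2: odd sum, total = 4-2 = 2
n=3,m=3: even sum, total = 2+9 = 11
n=4,m=2: even sum, total = 11+8 = 19
n=4,m=3: odd sum, total = 19-3 = 16
n=4,m=4: even sum, total = 16+16 = 32
n=5,m=2: odd sum, total = 32-2 = 30
n=5,m=3: even sum, total = 30+15 = 45
n=5,m=4: odd sum, total = 45-4 = 41
n=5,m=5: even sum, total = 41+25 = 66
n=6,m=2: even sum, total = 66+12 = 78
n=6,m=3: odd sum, total = 78-3 = 75
n=6,m=4: even sum, total = 75+24 = 99
n=6,m=5: odd sum, total = 99-5 = 94
n=6,m=6: even sum, total = 94+36 = 130

130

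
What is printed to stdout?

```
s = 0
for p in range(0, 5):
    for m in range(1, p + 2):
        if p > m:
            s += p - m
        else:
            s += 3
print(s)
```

37

p=0,m=1: not 0>1, s = 0+3 = 3
p=1,m=1: not 1>1, s = 3+3 = 6
p=1,m=2: not 1>2, s = 6+3 = 9
p=2,m=1: 2>1, s = 9+1 = 10
p=2,m=2: not 2>2, s = 10+3 = 13
p=2,m=3: not 2>3, s = 13+3 = 16
p=3,m=1: 3>1, s = 16+2 = 18
p=3,m=2: 3>2, s = 18+1 = 19
p=3,m=3: not 3>3, s = 19+3 = 22
p=3,m=4: not 3>4, s = 22+3 = 25
p=4,m=1: 4>1, s = 25+3 = 28
p=4,m=2: 4>2, s = 28+2 = 30
p=4,m=3: 4>3, s = 30+1 = 31
p=4,m=4: not 4>4, s = 31+3 = 34
p=4,m=5: not 4>5, s = 34+3 = 37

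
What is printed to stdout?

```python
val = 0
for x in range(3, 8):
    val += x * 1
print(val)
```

x=3: val = 0+3*1 = 3
x=4: val = 3+4*1 = 7
x=5: val = 7+5*1 = 12
x=6: val = 12+6*1 = 18
x=7: val = 18+7*1 = 25

25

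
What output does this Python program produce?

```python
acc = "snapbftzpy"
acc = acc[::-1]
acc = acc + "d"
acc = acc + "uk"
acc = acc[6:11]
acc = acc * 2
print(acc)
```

reverse → 'ypztfbpans'
+ 'd' → 'ypztfbpansd'
+ 'uk' → 'ypztfbpansduk'
slice [6:11] → 'pansd'
repeat ×2 → 'pansdpansd'

pansdpansd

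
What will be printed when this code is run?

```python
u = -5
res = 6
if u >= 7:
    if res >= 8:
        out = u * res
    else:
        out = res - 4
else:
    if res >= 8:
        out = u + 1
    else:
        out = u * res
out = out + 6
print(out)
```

u=-5, res=6
u >= 7 is False; res >= 8 is False
→ out = u * res = -30
out = (-30)+6 = -24

-24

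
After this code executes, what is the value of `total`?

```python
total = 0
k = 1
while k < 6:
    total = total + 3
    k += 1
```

k=1: total = 0+3 = 3
k=2: total = 3+3 = 6
k=3: total = 6+3 = 9
k=4: total = 9+3 = 12
k=5: total = 12+3 = 15

15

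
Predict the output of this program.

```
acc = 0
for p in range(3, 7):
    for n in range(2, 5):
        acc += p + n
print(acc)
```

p=3,n=2: acc = 0+5 = 5
p=3,n=3: acc = 5+6 = 11
p=3,n=4: acc = 11+7 = 18
p=4,n=2: acc = 18+6 = 24
p=4,n=3: acc = 24+7 = 31
p=4,n=4: acc = 31+8 = 39
p=5,n=2: acc = 39+7 = 46
p=5,n=3: acc = 46+8 = 54
p=5,n=4: acc = 54+9 = 63
p=6,n=2: acc = 63+8 = 71
p=6,n=3: acc = 71+9 = 80
p=6,n=4: acc = 80+10 = 90

90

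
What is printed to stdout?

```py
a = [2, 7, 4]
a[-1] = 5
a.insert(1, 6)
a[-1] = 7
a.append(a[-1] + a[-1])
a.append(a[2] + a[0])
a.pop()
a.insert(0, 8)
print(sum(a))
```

a[-1] = 5 → [2, 7, 5]
insert 6 at 1 → [2, 6, 7, 5]
a[-1] = 7 → [2, 6, 7, 7]
append a[-1]+a[-1] = 7+7 = 14 → [2, 6, 7, 7, 14]
append a[2]+a[0] = 7+2 = 9 → [2, 6, 7, 7, 14, 9]
pop() removes 9 → [2, 6, 7, 7, 14]
insert 8 at 0 → [8, 2, 6, 7, 7, 14]
sum = 44

44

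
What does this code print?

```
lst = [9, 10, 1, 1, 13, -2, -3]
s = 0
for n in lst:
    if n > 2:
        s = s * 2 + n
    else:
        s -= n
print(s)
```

70

n=9: >2, s = 0*2+9 = 9
n=10: >2, s = 9*2+10 = 28
n=1: not >2, s = 28-1 = 27
n=1: not >2, s = 27-1 = 26
n=13: >2, s = 26*2+13 = 65
n=-2: not >2, s = 65-(-2) = 67
n=-3: not >2, s = 67-(-3) = 70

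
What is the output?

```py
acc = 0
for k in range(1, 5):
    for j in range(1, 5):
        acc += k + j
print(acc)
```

80

k=1,j=1: acc = 0+2 = 2
k=1,j=2: acc = 2+3 = 5
k=1,j=3: acc = 5+4 = 9
k=1,j=4: acc = 9+5 = 14
k=2,j=1: acc = 14+3 = 17
k=2,j=2: acc = 17+4 = 21
k=2,j=3: acc = 21+5 = 26
k=2,j=4: acc = 26+6 = 32
k=3,j=1: acc = 32+4 = 36
k=3,j=2: acc = 36+5 = 41
k=3,j=3: acc = 41+6 = 47
k=3,j=4: acc = 47+7 = 54
k=4,j=1: acc = 54+5 = 59
k=4,j=2: acc = 59+6 = 65
k=4,j=3: acc = 65+7 = 72
k=4,j=4: acc = 72+8 = 80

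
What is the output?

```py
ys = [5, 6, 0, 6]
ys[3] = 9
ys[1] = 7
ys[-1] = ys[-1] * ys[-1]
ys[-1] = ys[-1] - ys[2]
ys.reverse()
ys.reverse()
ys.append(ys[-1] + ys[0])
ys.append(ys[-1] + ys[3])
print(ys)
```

ys[3] = 9 → [5, 6, 0, 9]
ys[1] = 7 → [5, 7, 0, 9]
ys[-1] = ys[-1]*ys[-1] = 9*9 = 81 → [5, 7, 0, 81]
ys[-1] = ys[-1]-ys[2] = 81-0 = 81 → [5, 7, 0, 81]
reverse → [81, 0, 7, 5]
reverse → [5, 7, 0, 81]
append ys[-1]+ys[0] = 81+5 = 86 → [5, 7, 0, 81, 86]
append ys[-1]+ys[3] = 86+81 = 167 → [5, 7, 0, 81, 86, 167]

[5, 7, 0, 81, 86, 167]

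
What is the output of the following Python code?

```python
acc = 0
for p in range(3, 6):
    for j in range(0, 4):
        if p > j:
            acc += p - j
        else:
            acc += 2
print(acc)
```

p=3,j=0: 3>0, acc = 0+3 = 3
p=3,j=1: 3>1, acc = 3+2 = 5
p=3,j=2: 3>2, acc = 5+1 = 6
p=3,j=3: not 3>3, acc = 6+2 = 8
p=4,j=0: 4>0, acc = 8+4 = 12
p=4,j=1: 4>1, acc = 12+3 = 15
p=4,j=2: 4>2, acc = 15+2 = 17
p=4,j=3: 4>3, acc = 17+1 = 18
p=5,j=0: 5>0, acc = 18+5 = 23
p=5,j=1: 5>1, acc = 23+4 = 27
p=5,j=2: 5>2, acc = 27+3 = 30
p=5,j=3: 5>3, acc = 30+2 = 32

32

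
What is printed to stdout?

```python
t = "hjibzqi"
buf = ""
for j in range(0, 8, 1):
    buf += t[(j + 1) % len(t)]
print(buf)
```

j=0: add t[1]='j' → 'j'
j=1: add t[2]='i' → 'ji'
j=2: add t[3]='b' → 'jib'
j=3: add t[4]='z' → 'jibz'
j=4: add t[5]='q' → 'jibzq'
j=5: add t[6]='i' → 'jibzqi'
j=6: add t[0]='h' → 'jibzqih'
j=7: add t[1]='j' → 'jibzqihj'

jibzqihj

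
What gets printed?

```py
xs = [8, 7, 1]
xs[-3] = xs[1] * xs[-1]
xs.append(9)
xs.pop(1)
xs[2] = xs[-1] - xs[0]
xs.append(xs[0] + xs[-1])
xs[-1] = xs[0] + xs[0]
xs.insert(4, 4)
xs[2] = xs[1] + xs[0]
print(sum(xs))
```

34

xs[-3] = xs[1]*xs[-1] = 7*1 = 7 → [7, 7, 1]
append 9 → [7, 7, 1, 9]
pop(1) removes 7 → [7, 1, 9]
xs[2] = xs[-1]-xs[0] = 9-7 = 2 → [7, 1, 2]
append xs[0]+xs[-1] = 7+2 = 9 → [7, 1, 2, 9]
xs[-1] = xs[0]+xs[0] = 7+7 = 14 → [7, 1, 2, 14]
insert 4 at 4 → [7, 1, 2, 14, 4]
xs[2] = xs[1]+xs[0] = 1+7 = 8 → [7, 1, 8, 14, 4]
sum = 34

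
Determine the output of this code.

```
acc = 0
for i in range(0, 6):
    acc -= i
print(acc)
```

i=0: acc = 0-0 = 0
i=1: acc = 0-1 = -1
i=2: acc = (-1)-2 = -3
i=3: acc = (-3)-3 = -6
i=4: acc = (-6)-4 = -10
i=5: acc = (-10)-5 = -15

-15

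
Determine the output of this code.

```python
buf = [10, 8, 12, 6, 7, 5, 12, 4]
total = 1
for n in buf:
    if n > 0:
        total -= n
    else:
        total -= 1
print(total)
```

n=10: >0, total = 1-10 = -9
n=8: >0, total = (-9)-8 = -17
n=12: >0, total = (-17)-12 = -29
n=6: >0, total = (-29)-6 = -35
n=7: >0, total = (-35)-7 = -42
n=5: >0, total = (-42)-5 = -47
n=12: >0, total = (-47)-12 = -59
n=4: >0, total = (-59)-4 = -63

-63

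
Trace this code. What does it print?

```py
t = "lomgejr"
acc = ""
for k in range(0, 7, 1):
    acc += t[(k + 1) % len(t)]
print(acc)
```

k=0: add t[1]='o' → 'o'
k=1: add t[2]='m' → 'om'
k=2: add t[3]='g' → 'omg'
k=3: add t[4]='e' → 'omge'
k=4: add t[5]='j' → 'omgej'
k=5: add t[6]='r' → 'omgejr'
k=6: add t[0]='l' → 'omgejrl'

omgejrl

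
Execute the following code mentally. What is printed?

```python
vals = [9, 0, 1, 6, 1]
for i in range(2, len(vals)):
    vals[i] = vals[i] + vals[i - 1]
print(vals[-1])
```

i=2: vals[2] = 1+0 = 1 → [9, 0, 1, 6, 1]
i=3: vals[3] = 6+1 = 7 → [9, 0, 1, 7, 1]
i=4: vals[4] = 1+7 = 8 → [9, 0, 1, 7, 8]

8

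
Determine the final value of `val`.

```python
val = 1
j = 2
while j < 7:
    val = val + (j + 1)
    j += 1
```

26

j=2: val = 1+3 = 4
j=3: val = 4+4 = 8
j=4: val = 8+5 = 13
j=5: val = 13+6 = 19
j=6: val = 19+7 = 26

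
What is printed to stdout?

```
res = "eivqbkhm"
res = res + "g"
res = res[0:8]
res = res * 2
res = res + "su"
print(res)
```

+ 'g' → 'eivqbkhmg'
slice [0:8] → 'eivqbkhm'
repeat ×2 → 'eivqbkhmeivqbkhm'
+ 'su' → 'eivqbkhmeivqbkhmsu'

eivqbkhmeivqbkhmsu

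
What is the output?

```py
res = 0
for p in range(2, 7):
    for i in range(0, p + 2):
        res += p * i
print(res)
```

p=2,i=0: res = 0+0 = 0
p=2,i=1: res = 0+2 = 2
p=2,i=2: res = 2+4 = 6
p=2,i=3: res = 6+6 = 12
p=3,i=0: res = 12+0 = 12
p=3,i=1: res = 12+3 = 15
p=3,i=2: res = 15+6 = 21
p=3,i=3: res = 21+9 = 30
p=3,i=4: res = 30+12 = 42
p=4,i=0: res = 42+0 = 42
p=4,i=1: res = 42+4 = 46
p=4,i=2: res = 46+8 = 54
p=4,i=3: res = 54+12 = 66
p=4,i=4: res = 66+16 = 82
p=4,i=5: res = 82+20 = 102
p=5,i=0: res = 102+0 = 102
p=5,i=1: res = 102+5 = 107
p=5,i=2: res = 107+10 = 117
p=5,i=3: res = 117+15 = 132
p=5,i=4: res = 132+20 = 152
p=5,i=5: res = 152+25 = 177
p=5,i=6: res = 177+30 = 207
p=6,i=0: res = 207+0 = 207
p=6,i=1: res = 207+6 = 213
p=6,i=2: res = 213+12 = 225
p=6,i=3: res = 225+18 = 243
p=6,i=4: res = 243+24 = 267
p=6,i=5: res = 267+30 = 297
p=6,i=6: res = 297+36 = 333
p=6,i=7: res = 333+42 = 375

375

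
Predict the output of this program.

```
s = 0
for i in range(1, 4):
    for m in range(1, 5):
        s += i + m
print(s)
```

i=1,m=1: s = 0+2 = 2
i=1,m=2: s = 2+3 = 5
i=1,m=3: s = 5+4 = 9
i=1,m=4: s = 9+5 = 14
i=2,m=1: s = 14+3 = 17
i=2,m=2: s = 17+4 = 21
i=2,m=3: s = 21+5 = 26
i=2,m=4: s = 26+6 = 32
i=3,m=1: s = 32+4 = 36
i=3,m=2: s = 36+5 = 41
i=3,m=3: s = 41+6 = 47
i=3,m=4: s = 47+7 = 54

54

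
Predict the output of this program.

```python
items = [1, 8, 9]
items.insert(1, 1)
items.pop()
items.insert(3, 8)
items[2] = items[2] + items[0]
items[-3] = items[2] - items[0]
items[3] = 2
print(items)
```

insert 1 at 1 → [1, 1, 8, 9]
pop() removes 9 → [1, 1, 8]
insert 8 at 3 → [1, 1, 8, 8]
items[2] = items[2]+items[0] = 8+1 = 9 → [1, 1, 9, 8]
items[-3] = items[2]-items[0] = 9-1 = 8 → [1, 8, 9, 8]
items[3] = 2 → [1, 8, 9, 2]

[1, 8, 9, 2]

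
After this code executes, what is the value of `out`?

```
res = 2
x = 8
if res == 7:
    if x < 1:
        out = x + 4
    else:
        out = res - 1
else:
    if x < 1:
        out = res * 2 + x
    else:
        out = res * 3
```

6

res=2, x=8
res == 7 is False; x < 1 is False
→ out = res * 3 = 6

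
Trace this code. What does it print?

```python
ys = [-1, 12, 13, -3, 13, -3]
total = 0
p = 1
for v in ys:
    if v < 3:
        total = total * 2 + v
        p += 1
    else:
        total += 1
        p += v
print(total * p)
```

v=-1: <3, total = 0*2+(-1) = -1; p=2
v=12: not <3, total = (-1)+1 = 0; p=14
v=13: not <3, total = 0+1 = 1; p=27
v=-3: <3, total = 1*2+(-3) = -1; p=28
v=13: not <3, total = (-1)+1 = 0; p=41
v=-3: <3, total = 0*2+(-3) = -3; p=42
total*p = (-3)*42 = -126

-126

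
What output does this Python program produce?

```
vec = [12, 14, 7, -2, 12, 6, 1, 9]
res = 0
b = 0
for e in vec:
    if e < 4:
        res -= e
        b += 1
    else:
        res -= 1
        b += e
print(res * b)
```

e=12: not <4, res = 0-1 = -1; b=12
e=14: not <4, res = (-1)-1 = -2; b=26
e=7: not <4, res = (-2)-1 = -3; b=33
e=-2: <4, res = (-3)-(-2) = -1; b=34
e=12: not <4, res = (-1)-1 = -2; b=46
e=6: not <4, res = (-2)-1 = -3; b=52
e=1: <4, res = (-3)-1 = -4; b=53
e=9: not <4, res = (-4)-1 = -5; b=62
res*b = (-5)*62 = -310

-310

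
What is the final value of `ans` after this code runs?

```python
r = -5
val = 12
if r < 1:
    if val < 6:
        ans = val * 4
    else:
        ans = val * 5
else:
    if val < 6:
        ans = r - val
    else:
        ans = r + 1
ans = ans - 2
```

r=-5, val=12
r < 1 is True; val < 6 is False
→ ans = val * 5 = 60
ans = 60-2 = 58

58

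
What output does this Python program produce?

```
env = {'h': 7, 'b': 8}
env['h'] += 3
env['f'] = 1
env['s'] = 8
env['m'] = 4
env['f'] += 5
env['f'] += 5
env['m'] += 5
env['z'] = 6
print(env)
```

env['h'] = 7+3 = 10 → {'h': 10, 'b': 8}
env['f'] = 1 → {'h': 10, 'b': 8, 'f': 1}
env['s'] = 8 → {'h': 10, 'b': 8, 'f': 1, 's': 8}
env['m'] = 4 → {'h': 10, 'b': 8, 'f': 1, 's': 8, 'm': 4}
env['f'] = 1+5 = 6 → {'h': 10, 'b': 8, 'f': 6, 's': 8, 'm': 4}
env['f'] = 6+5 = 11 → {'h': 10, 'b': 8, 'f': 11, 's': 8, 'm': 4}
env['m'] = 4+5 = 9 → {'h': 10, 'b': 8, 'f': 11, 's': 8, 'm': 9}
env['z'] = 6 → {'h': 10, 'b': 8, 'f': 11, 's': 8, 'm': 9, 'z': 6}

{'h': 10, 'b': 8, 'f': 11, 's': 8, 'm': 9, 'z': 6}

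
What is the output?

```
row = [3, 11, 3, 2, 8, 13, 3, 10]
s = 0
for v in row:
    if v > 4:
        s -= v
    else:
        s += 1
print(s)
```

v=3: not >4, s = 0+1 = 1
v=11: >4, s = 1-11 = -10
v=3: not >4, s = (-10)+1 = -9
v=2: not >4, s = (-9)+1 = -8
v=8: >4, s = (-8)-8 = -16
v=13: >4, s = (-16)-13 = -29
v=3: not >4, s = (-29)+1 = -28
v=10: >4, s = (-28)-10 = -38

-38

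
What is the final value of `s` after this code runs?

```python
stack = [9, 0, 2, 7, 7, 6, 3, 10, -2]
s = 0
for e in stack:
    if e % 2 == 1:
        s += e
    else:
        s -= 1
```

e=9: odd, s = 0+9 = 9
e=0: not odd, s = 9-1 = 8
e=2: not odd, s = 8-1 = 7
e=7: odd, s = 7+7 = 14
e=7: odd, s = 14+7 = 21
e=6: not odd, s = 21-1 = 20
e=3: odd, s = 20+3 = 23
e=10: not odd, s = 23-1 = 22
e=-2: not odd, s = 22-1 = 21

21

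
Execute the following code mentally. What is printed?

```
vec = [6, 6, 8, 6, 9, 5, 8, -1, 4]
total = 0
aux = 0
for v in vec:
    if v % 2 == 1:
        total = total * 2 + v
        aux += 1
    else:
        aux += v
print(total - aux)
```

4

v=6: not odd; aux=6
v=6: not odd; aux=12
v=8: not odd; aux=20
v=6: not odd; aux=26
v=9: odd, total = 0*2+9 = 9; aux=27
v=5: odd, total = 9*2+5 = 23; aux=28
v=8: not odd; aux=36
v=-1: odd, total = 23*2+(-1) = 45; aux=37
v=4: not odd; aux=41
total-aux = 45-41 = 4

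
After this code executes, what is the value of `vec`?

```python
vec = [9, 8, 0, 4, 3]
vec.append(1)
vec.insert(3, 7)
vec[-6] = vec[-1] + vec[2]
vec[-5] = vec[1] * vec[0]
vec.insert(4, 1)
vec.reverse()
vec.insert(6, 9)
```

append 1 → [9, 8, 0, 4, 3, 1]
insert 7 at 3 → [9, 8, 0, 7, 4, 3, 1]
vec[-6] = vec[-1]+vec[2] = 1+0 = 1 → [9, 1, 0, 7, 4, 3, 1]
vec[-5] = vec[1]*vec[0] = 1*9 = 9 → [9, 1, 9, 7, 4, 3, 1]
insert 1 at 4 → [9, 1, 9, 7, 1, 4, 3, 1]
reverse → [1, 3, 4, 1, 7, 9, 1, 9]
insert 9 at 6 → [1, 3, 4, 1, 7, 9, 9, 1, 9]

[1, 3, 4, 1, 7, 9, 9, 1, 9]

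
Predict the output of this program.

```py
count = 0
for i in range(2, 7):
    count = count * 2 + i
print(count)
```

88

i=2: count = 0*2+2 = 2
i=3: count = 2*2+3 = 7
i=4: count = 7*2+4 = 18
i=5: count = 18*2+5 = 41
i=6: count = 41*2+6 = 88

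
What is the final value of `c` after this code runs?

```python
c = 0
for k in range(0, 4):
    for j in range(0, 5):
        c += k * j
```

k=0,j=0: c = 0+0 = 0
k=0,j=1: c = 0+0 = 0
k=0,j=2: c = 0+0 = 0
k=0,j=3: c = 0+0 = 0
k=0,j=4: c = 0+0 = 0
k=1,j=0: c = 0+0 = 0
k=1,j=1: c = 0+1 = 1
k=1,j=2: c = 1+2 = 3
k=1,j=3: c = 3+3 = 6
k=1,j=4: c = 6+4 = 10
k=2,j=0: c = 10+0 = 10
k=2,j=1: c = 10+2 = 12
k=2,j=2: c = 12+4 = 16
k=2,j=3: c = 16+6 = 22
k=2,j=4: c = 22+8 = 30
k=3,j=0: c = 30+0 = 30
k=3,j=1: c = 30+3 = 33
k=3,j=2: c = 33+6 = 39
k=3,j=3: c = 39+9 = 48
k=3,j=4: c = 48+12 = 60

60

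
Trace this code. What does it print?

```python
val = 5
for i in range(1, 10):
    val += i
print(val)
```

50

i=1: val = 5+1 = 6
i=2: val = 6+2 = 8
i=3: val = 8+3 = 11
i=4: val = 11+4 = 15
i=5: val = 15+5 = 20
i=6: val = 20+6 = 26
i=7: val = 26+7 = 33
i=8: val = 33+8 = 41
i=9: val = 41+9 = 50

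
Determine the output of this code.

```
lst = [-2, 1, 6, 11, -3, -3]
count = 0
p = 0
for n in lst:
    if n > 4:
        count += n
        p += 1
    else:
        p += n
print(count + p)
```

12

n=-2: not >4; p=-2
n=1: not >4; p=-1
n=6: >4, count = 0+6 = 6; p=0
n=11: >4, count = 6+11 = 17; p=1
n=-3: not >4; p=-2
n=-3: not >4; p=-5
count+p = 17+(-5) = 12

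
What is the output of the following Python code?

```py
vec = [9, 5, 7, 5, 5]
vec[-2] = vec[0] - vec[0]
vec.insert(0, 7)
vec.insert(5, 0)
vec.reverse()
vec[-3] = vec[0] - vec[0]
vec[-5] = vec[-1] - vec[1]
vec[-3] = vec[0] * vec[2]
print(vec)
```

[5, 0, 7, 7, 35, 9, 7]

vec[-2] = vec[0]-vec[0] = 9-9 = 0 → [9, 5, 7, 0, 5]
insert 7 at 0 → [7, 9, 5, 7, 0, 5]
insert 0 at 5 → [7, 9, 5, 7, 0, 0, 5]
reverse → [5, 0, 0, 7, 5, 9, 7]
vec[-3] = vec[0]-vec[0] = 5-5 = 0 → [5, 0, 0, 7, 0, 9, 7]
vec[-5] = vec[-1]-vec[1] = 7-0 = 7 → [5, 0, 7, 7, 0, 9, 7]
vec[-3] = vec[0]*vec[2] = 5*7 = 35 → [5, 0, 7, 7, 35, 9, 7]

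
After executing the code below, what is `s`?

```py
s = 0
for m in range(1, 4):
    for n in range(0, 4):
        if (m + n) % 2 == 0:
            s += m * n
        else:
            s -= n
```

m=1,n=0: odd sum, s = 0-0 = 0
m=1,n=1: even sum, s = 0+1 = 1
m=1,n=2: odd sum, s = 1-2 = -1
m=1,n=3: even sum, s = (-1)+3 = 2
m=2,n=0: even sum, s = 2+0 = 2
m=2,n=1: odd sum, s = 2-1 = 1
m=2,n=2: even sum, s = 1+4 = 5
m=2,n=3: odd sum, s = 5-3 = 2
m=3,n=0: odd sum, s = 2-0 = 2
m=3,n=1: even sum, s = 2+3 = 5
m=3,n=2: odd sum, s = 5-2 = 3
m=3,n=3: even sum, s = 3+9 = 12

12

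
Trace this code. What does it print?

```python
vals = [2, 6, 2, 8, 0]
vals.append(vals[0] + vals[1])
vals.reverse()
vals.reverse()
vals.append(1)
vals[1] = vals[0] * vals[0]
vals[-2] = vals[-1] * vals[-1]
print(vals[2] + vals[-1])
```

append vals[0]+vals[1] = 2+6 = 8 → [2, 6, 2, 8, 0, 8]
reverse → [8, 0, 8, 2, 6, 2]
reverse → [2, 6, 2, 8, 0, 8]
append 1 → [2, 6, 2, 8, 0, 8, 1]
vals[1] = vals[0]*vals[0] = 2*2 = 4 → [2, 4, 2, 8, 0, 8, 1]
vals[-2] = vals[-1]*vals[-1] = 1*1 = 1 → [2, 4, 2, 8, 0, 1, 1]
vals[2]+vals[-1] = 2+1 = 3

3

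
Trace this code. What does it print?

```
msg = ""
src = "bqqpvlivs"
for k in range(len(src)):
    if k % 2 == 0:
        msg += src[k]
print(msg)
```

k=0: add 'b' → 'b'
k=1: skip
k=2: add 'q' → 'bq'
k=3: skip
k=4: add 'v' → 'bqv'
k=5: skip
k=6: add 'i' → 'bqvi'
k=7: skip
k=8: add 's' → 'bqvis'

bqvis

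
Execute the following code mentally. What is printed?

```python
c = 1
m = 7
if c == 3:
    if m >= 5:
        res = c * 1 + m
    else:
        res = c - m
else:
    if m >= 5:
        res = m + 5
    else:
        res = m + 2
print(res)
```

12

c=1, m=7
c == 3 is False; m >= 5 is True
→ res = m + 5 = 12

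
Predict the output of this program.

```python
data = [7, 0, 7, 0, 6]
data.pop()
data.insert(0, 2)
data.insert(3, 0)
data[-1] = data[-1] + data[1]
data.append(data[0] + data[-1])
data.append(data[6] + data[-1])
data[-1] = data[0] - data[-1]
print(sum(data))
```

pop() removes 6 → [7, 0, 7, 0]
insert 2 at 0 → [2, 7, 0, 7, 0]
insert 0 at 3 → [2, 7, 0, 0, 7, 0]
data[-1] = data[-1]+data[1] = 0+7 = 7 → [2, 7, 0, 0, 7, 7]
append data[0]+data[-1] = 2+7 = 9 → [2, 7, 0, 0, 7, 7, 9]
append data[6]+data[-1] = 9+9 = 18 → [2, 7, 0, 0, 7, 7, 9, 18]
data[-1] = data[0]-data[-1] = 2-18 = -16 → [2, 7, 0, 0, 7, 7, 9, -16]
sum = 16

16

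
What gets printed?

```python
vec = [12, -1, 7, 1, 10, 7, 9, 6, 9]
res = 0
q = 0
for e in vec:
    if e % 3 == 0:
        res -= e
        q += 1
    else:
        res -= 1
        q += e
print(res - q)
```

e=12: %3==0, res = 0-12 = -12; q=1
e=-1: not %3==0, res = (-12)-1 = -13; q=0
e=7: not %3==0, res = (-13)-1 = -14; q=7
e=1: not %3==0, res = (-14)-1 = -15; q=8
e=10: not %3==0, res = (-15)-1 = -16; q=18
e=7: not %3==0, res = (-16)-1 = -17; q=25
e=9: %3==0, res = (-17)-9 = -26; q=26
e=6: %3==0, res = (-26)-6 = -32; q=27
e=9: %3==0, res = (-32)-9 = -41; q=28
res-q = (-41)-28 = -69

-69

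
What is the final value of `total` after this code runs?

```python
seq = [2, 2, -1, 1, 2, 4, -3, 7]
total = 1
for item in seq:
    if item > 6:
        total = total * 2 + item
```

item=2: not >6
item=2: not >6
item=-1: not >6
item=1: not >6
item=2: not >6
item=4: not >6
item=-3: not >6
item=7: >6, total = 1*2+7 = 9

9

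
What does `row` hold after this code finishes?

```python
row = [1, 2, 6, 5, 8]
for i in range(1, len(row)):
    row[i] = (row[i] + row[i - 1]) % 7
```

[1, 3, 2, 0, 1]

i=1: row[1] = (2+1)%7 = 3 → [1, 3, 6, 5, 8]
i=2: row[2] = (6+3)%7 = 2 → [1, 3, 2, 5, 8]
i=3: row[3] = (5+2)%7 = 0 → [1, 3, 2, 0, 8]
i=4: row[4] = (8+0)%7 = 1 → [1, 3, 2, 0, 1]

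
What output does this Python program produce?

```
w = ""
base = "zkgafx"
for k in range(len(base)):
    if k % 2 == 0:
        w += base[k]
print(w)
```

k=0: add 'z' → 'z'
k=1: skip
k=2: add 'g' → 'zg'
k=3: skip
k=4: add 'f' → 'zgf'
k=5: skip

zgf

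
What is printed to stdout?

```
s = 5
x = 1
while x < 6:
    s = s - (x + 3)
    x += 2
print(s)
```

-13

x=1: s = 5-4 = 1
x=3: s = 1-6 = -5
x=5: s = (-5)-8 = -13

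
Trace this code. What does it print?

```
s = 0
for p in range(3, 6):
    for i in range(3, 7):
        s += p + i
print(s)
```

p=3,i=3: s = 0+6 = 6
p=3,i=4: s = 6+7 = 13
p=3,i=5: s = 13+8 = 21
p=3,i=6: s = 21+9 = 30
p=4,i=3: s = 30+7 = 37
p=4,i=4: s = 37+8 = 45
p=4,i=5: s = 45+9 = 54
p=4,i=6: s = 54+10 = 64
p=5,i=3: s = 64+8 = 72
p=5,i=4: s = 72+9 = 81
p=5,i=5: s = 81+10 = 91
p=5,i=6: s = 91+11 = 102

102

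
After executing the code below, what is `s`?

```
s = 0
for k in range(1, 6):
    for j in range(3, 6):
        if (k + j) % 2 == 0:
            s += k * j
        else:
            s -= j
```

k=1,j=3: even sum, s = 0+3 = 3
k=1,j=4: odd sum, s = 3-4 = -1
k=1,j=5: even sum, s = (-1)+5 = 4
k=2,j=3: odd sum, s = 4-3 = 1
k=2,j=4: even sum, s = 1+8 = 9
k=2,j=5: odd sum, s = 9-5 = 4
k=3,j=3: even sum, s = 4+9 = 13
k=3,j=4: odd sum, s = 13-4 = 9
k=3,j=5: even sum, s = 9+15 = 24
k=4,j=3: odd sum, s = 24-3 = 21
k=4,j=4: even sum, s = 21+16 = 37
k=4,j=5: odd sum, s = 37-5 = 32
k=5,j=3: even sum, s = 32+15 = 47
k=5,j=4: odd sum, s = 47-4 = 43
k=5,j=5: even sum, s = 43+25 = 68

68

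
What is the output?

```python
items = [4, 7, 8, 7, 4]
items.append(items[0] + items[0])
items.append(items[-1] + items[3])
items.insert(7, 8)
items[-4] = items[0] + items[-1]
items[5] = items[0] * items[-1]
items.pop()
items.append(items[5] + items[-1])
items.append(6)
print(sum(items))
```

append items[0]+items[0] = 4+4 = 8 → [4, 7, 8, 7, 4, 8]
append items[-1]+items[3] = 8+7 = 15 → [4, 7, 8, 7, 4, 8, 15]
insert 8 at 7 → [4, 7, 8, 7, 4, 8, 15, 8]
items[-4] = items[0]+items[-1] = 4+8 = 12 → [4, 7, 8, 7, 12, 8, 15, 8]
items[5] = items[0]*items[-1] = 4*8 = 32 → [4, 7, 8, 7, 12, 32, 15, 8]
pop() removes 8 → [4, 7, 8, 7, 12, 32, 15]
append items[5]+items[-1] = 32+15 = 47 → [4, 7, 8, 7, 12, 32, 15, 47]
append 6 → [4, 7, 8, 7, 12, 32, 15, 47, 6]
sum = 138

138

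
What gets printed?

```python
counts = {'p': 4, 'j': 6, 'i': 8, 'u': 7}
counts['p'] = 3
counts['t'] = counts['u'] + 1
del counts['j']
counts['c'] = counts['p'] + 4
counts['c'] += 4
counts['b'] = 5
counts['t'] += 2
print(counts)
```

counts['p'] = 3 → {'p': 3, 'j': 6, 'i': 8, 'u': 7}
counts['t'] = counts['u']+1 = 8 → {'p': 3, 'j': 6, 'i': 8, 'u': 7, 't': 8}
del 'j' → {'p': 3, 'i': 8, 'u': 7, 't': 8}
counts['c'] = counts['p']+4 = 7 → {'p': 3, 'i': 8, 'u': 7, 't': 8, 'c': 7}
counts['c'] = 7+4 = 11 → {'p': 3, 'i': 8, 'u': 7, 't': 8, 'c': 11}
counts['b'] = 5 → {'p': 3, 'i': 8, 'u': 7, 't': 8, 'c': 11, 'b': 5}
counts['t'] = 8+2 = 10 → {'p': 3, 'i': 8, 'u': 7, 't': 10, 'c': 11, 'b': 5}

{'p': 3, 'i': 8, 'u': 7, 't': 10, 'c': 11, 'b': 5}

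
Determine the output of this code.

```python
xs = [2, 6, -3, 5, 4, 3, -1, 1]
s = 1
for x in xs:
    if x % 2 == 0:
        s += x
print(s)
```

x=2: even, s = 1+2 = 3
x=6: even, s = 3+6 = 9
x=-3: not even
x=5: not even
x=4: even, s = 9+4 = 13
x=3: not even
x=-1: not even
x=1: not even

13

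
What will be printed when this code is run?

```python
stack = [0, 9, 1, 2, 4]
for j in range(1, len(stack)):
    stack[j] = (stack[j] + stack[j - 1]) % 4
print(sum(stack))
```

j=1: stack[1] = (9+0)%4 = 1 → [0, 1, 1, 2, 4]
j=2: stack[2] = (1+1)%4 = 2 → [0, 1, 2, 2, 4]
j=3: stack[3] = (2+2)%4 = 0 → [0, 1, 2, 0, 4]
j=4: stack[4] = (4+0)%4 = 0 → [0, 1, 2, 0, 0]
sum = 3

3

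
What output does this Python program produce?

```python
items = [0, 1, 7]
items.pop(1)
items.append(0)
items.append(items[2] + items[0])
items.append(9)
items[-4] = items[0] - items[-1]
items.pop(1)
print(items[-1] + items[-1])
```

pop(1) removes 1 → [0, 7]
append 0 → [0, 7, 0]
append items[2]+items[0] = 0+0 = 0 → [0, 7, 0, 0]
append 9 → [0, 7, 0, 0, 9]
items[-4] = items[0]-items[-1] = 0-9 = -9 → [0, -9, 0, 0, 9]
pop(1) removes -9 → [0, 0, 0, 9]
items[-1]+items[-1] = 9+9 = 18

18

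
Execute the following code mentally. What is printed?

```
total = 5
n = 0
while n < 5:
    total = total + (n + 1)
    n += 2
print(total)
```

n=0: total = 5+1 = 6
n=2: total = 6+3 = 9
n=4: total = 9+5 = 14

14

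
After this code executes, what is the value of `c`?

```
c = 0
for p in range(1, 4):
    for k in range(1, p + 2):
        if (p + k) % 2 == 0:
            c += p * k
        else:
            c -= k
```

5

p=1,k=1: even sum, c = 0+1 = 1
p=1,k=2: odd sum, c = 1-2 = -1
p=2,k=1: odd sum, c = (-1)-1 = -2
p=2,k=2: even sum, c = (-2)+4 = 2
p=2,k=3: odd sum, c = 2-3 = -1
p=3,k=1: even sum, c = (-1)+3 = 2
p=3,k=2: odd sum, c = 2-2 = 0
p=3,k=3: even sum, c = 0+9 = 9
p=3,k=4: odd sum, c = 9-4 = 5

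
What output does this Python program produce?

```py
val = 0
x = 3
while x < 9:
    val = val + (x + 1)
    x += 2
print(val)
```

x=3: val = 0+4 = 4
x=5: val = 4+6 = 10
x=7: val = 10+8 = 18

18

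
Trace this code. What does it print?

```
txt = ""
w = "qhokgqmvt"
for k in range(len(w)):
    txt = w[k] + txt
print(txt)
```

tvmqgkohq

k=0: prepend 'q' → 'q'
k=1: prepend 'h' → 'hq'
k=2: prepend 'o' → 'ohq'
k=3: prepend 'k' → 'kohq'
k=4: prepend 'g' → 'gkohq'
k=5: prepend 'q' → 'qgkohq'
k=6: prepend 'm' → 'mqgkohq'
k=7: prepend 'v' → 'vmqgkohq'
k=8: prepend 't' → 'tvmqgkohq'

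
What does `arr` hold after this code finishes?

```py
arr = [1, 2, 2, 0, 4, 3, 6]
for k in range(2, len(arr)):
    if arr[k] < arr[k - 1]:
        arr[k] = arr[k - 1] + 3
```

k=2: 2>=2, unchanged → [1, 2, 2, 0, 4, 3, 6]
k=3: 0<2, arr[3] = 2+3 = 5 → [1, 2, 2, 5, 4, 3, 6]
k=4: 4<5, arr[4] = 5+3 = 8 → [1, 2, 2, 5, 8, 3, 6]
k=5: 3<8, arr[5] = 8+3 = 11 → [1, 2, 2, 5, 8, 11, 6]
k=6: 6<11, arr[6] = 11+3 = 14 → [1, 2, 2, 5, 8, 11, 14]

[1, 2, 2, 5, 8, 11, 14]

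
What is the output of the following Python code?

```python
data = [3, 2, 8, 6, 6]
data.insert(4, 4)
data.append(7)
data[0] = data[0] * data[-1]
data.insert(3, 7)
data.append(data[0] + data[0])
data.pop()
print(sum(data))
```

61

insert 4 at 4 → [3, 2, 8, 6, 4, 6]
append 7 → [3, 2, 8, 6, 4, 6, 7]
data[0] = data[0]*data[-1] = 3*7 = 21 → [21, 2, 8, 6, 4, 6, 7]
insert 7 at 3 → [21, 2, 8, 7, 6, 4, 6, 7]
append data[0]+data[0] = 21+21 = 42 → [21, 2, 8, 7, 6, 4, 6, 7, 42]
pop() removes 42 → [21, 2, 8, 7, 6, 4, 6, 7]
sum = 61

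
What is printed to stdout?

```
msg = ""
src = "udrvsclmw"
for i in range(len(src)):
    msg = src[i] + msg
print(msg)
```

wmlcsvrdu

i=0: prepend 'u' → 'u'
i=1: prepend 'd' → 'du'
i=2: prepend 'r' → 'rdu'
i=3: prepend 'v' → 'vrdu'
i=4: prepend 's' → 'svrdu'
i=5: prepend 'c' → 'csvrdu'
i=6: prepend 'l' → 'lcsvrdu'
i=7: prepend 'm' → 'mlcsvrdu'
i=8: prepend 'w' → 'wmlcsvrdu'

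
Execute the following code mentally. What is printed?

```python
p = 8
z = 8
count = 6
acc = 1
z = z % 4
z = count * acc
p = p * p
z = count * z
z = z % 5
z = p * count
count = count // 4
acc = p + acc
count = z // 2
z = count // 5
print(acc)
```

65

z = 8%4 = 0
z = 6*1 = 6
p = 8*8 = 64
z = 6*6 = 36
z = 36%5 = 1
z = 64*6 = 384
count = 6//4 = 1
acc = 64+1 = 65
count = 384//2 = 192
z = 192//5 = 38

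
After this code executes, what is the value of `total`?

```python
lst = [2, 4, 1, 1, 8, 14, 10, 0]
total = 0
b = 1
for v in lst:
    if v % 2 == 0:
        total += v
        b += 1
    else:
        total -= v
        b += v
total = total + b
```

45

v=2: even, total = 0+2 = 2; b=2
v=4: even, total = 2+4 = 6; b=3
v=1: not even, total = 6-1 = 5; b=4
v=1: not even, total = 5-1 = 4; b=5
v=8: even, total = 4+8 = 12; b=6
v=14: even, total = 12+14 = 26; b=7
v=10: even, total = 26+10 = 36; b=8
v=0: even, total = 36+0 = 36; b=9
total+b = 36+9 = 45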